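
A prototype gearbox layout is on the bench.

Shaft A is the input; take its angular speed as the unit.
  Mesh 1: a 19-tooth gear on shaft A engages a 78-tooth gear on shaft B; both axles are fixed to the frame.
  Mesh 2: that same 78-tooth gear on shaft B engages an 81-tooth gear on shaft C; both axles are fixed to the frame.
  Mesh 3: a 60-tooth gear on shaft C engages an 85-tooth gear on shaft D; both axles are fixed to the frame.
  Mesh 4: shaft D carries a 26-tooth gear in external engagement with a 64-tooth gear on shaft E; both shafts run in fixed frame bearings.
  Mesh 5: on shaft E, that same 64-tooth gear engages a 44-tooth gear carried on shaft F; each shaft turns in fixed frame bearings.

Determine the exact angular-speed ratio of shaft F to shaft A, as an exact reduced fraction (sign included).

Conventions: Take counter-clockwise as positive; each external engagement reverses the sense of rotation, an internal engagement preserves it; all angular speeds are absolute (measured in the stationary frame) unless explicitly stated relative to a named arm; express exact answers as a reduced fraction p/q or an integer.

-494/5049

class = fixed-axis compound train [5 meshes; 5 ratios multiply, 5 sense flips]
mesh 1 [19T→78T]: running ratio 19/78, sense −
mesh 2 [78T→81T]: running ratio 19/81, sense +
mesh 3 [60T→85T]: running ratio 76/459, sense −
mesh 4 [26T→64T]: running ratio 247/3672, sense +
mesh 5 [64T→44T]: running ratio 494/5049, sense −
ω_out/ω_in = -494/5049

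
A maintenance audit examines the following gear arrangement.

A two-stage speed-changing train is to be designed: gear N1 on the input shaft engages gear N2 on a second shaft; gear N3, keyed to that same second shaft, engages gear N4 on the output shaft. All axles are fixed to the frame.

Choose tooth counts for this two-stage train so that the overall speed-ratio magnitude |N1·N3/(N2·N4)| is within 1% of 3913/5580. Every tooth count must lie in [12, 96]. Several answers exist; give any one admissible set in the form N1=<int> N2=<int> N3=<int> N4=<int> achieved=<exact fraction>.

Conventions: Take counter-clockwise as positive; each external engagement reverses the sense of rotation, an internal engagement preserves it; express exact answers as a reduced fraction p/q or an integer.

N1=43 N2=60 N3=91 N4=93 achieved=3913/5580

2-stage fixed-axis compound train for ratio 3913/5580
target = 3913/5580 in lowest terms: an exact hit needs N1·N3 = k·3913 and N2·N4 = k·5580 for one integer k, every count in [12, 96]; additionally prefer no 1:1 stage (N1 ≠ N2, N3 ≠ N4)
k = 1: N1·N3 = 3913 = 43·91, N2·N4 = 5580 = 60·93
achieved = 43·91/(60·93) = 3913/5580; |achieved − target| = 0 ≤ 3913/558000 ✓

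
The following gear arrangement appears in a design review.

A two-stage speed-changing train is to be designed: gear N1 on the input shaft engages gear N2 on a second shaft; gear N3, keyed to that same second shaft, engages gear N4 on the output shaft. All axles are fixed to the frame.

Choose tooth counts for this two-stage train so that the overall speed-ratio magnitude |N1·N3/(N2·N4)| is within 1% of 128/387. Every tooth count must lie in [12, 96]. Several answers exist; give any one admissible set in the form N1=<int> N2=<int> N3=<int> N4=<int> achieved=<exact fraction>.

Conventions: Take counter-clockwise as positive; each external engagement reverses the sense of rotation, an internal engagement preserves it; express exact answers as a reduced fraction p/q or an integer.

design class (target 128/387): fixed-axis compound train
target = 128/387 in lowest terms: an exact hit needs N1·N3 = k·128 and N2·N4 = k·387 for one integer k, every count in [12, 96]; additionally prefer no 1:1 stage (N1 ≠ N2, N3 ≠ N4)
k = 1: no 1:1-free in-range split of k·128 and k·387 into factor pairs; take k = 2
k = 2: N1·N3 = 256 = 16·16, N2·N4 = 774 = 18·43
achieved = 16·16/(18·43) = 128/387; |achieved − target| = 0 ≤ 32/9675 ✓

N1=16 N2=18 N3=16 N4=43 achieved=128/387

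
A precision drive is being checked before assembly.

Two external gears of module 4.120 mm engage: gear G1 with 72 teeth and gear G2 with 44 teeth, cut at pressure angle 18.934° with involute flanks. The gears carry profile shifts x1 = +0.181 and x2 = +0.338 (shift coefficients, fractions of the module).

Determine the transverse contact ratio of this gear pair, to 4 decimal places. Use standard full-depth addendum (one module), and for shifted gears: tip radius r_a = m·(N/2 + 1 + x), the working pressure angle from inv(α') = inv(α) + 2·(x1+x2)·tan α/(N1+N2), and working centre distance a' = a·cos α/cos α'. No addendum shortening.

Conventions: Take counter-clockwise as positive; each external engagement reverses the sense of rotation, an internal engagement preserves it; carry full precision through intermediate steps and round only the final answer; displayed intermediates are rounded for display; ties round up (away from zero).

1.7439

recognized (one external pair, fixed centres): single-mesh tooth geometry, m = 4.120, N1 = 72, N2 = 44
base radii: r_b1 = 140.294846, r_b2 = 85.735739
tip radii: r_a1 = 153.185720, r_a2 = 96.152560
inv(α') = inv(18.934°) + 2·(+0.181+0.338)·tan α/(72+44) = 0.01564861  ⇒  α' = 20.31640°
a' = a·cos α / cos α' = 238.9600·cos 18.934°/cos 20.31640° = 241.024846
action lengths: √(r_a1²−r_b1²) = 61.507893, √(r_a2²−r_b2²) = 43.528127
base pitch p_b = π·m·cos α = 12.243035
CR = (61.507893 + 43.528127 − 241.024846·sin 20.31640°)/12.243035 = 1.743946
contact ratio ≈ 1.7439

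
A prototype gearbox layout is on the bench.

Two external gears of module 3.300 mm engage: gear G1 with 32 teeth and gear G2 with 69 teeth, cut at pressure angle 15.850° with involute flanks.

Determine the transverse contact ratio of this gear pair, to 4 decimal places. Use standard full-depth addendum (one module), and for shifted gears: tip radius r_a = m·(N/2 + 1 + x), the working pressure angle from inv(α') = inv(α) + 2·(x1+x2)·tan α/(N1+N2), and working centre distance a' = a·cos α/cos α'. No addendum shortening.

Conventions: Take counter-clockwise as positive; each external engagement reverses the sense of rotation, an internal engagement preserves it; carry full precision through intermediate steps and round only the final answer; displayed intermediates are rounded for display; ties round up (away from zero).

1.9940

topology: single-mesh involute geometry — m = 3.300, 32T/69T pair
base radii: r_b1 = 50.792545, r_b2 = 109.521425
tip radii: r_a1 = 56.100000, r_a2 = 117.150000
no profile shift: α' = α, a' = a
action lengths: √(r_a1²−r_b1²) = 23.818635, √(r_a2²−r_b2²) = 41.583410
base pitch p_b = π·m·cos α = 9.973093
CR = (23.818635 + 41.583410 − 166.650000·sin 15.85000°)/9.973093 = 1.994028
contact ratio ≈ 1.9940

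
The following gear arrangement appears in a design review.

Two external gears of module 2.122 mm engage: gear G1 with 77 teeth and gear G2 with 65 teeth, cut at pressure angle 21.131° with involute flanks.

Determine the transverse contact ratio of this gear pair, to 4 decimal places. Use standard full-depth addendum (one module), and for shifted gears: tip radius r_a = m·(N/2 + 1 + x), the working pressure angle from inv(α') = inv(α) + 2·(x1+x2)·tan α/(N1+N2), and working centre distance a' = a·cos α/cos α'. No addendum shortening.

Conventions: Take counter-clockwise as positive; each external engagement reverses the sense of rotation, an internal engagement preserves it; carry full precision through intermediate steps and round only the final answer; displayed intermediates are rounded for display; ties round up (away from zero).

single-mesh involute tooth geometry (77T engaging 65T at module 2.122)
base radii: r_b1 = 76.203581, r_b2 = 64.327698
tip radii: r_a1 = 83.819000, r_a2 = 71.087000
no profile shift: α' = α, a' = a
action lengths: √(r_a1²−r_b1²) = 34.909010, √(r_a2²−r_b2²) = 30.254071
base pitch p_b = π·m·cos α = 6.218198
CR = (34.909010 + 30.254071 − 150.662000·sin 21.13100°)/6.218198 = 1.744750
contact ratio ≈ 1.7447

1.7447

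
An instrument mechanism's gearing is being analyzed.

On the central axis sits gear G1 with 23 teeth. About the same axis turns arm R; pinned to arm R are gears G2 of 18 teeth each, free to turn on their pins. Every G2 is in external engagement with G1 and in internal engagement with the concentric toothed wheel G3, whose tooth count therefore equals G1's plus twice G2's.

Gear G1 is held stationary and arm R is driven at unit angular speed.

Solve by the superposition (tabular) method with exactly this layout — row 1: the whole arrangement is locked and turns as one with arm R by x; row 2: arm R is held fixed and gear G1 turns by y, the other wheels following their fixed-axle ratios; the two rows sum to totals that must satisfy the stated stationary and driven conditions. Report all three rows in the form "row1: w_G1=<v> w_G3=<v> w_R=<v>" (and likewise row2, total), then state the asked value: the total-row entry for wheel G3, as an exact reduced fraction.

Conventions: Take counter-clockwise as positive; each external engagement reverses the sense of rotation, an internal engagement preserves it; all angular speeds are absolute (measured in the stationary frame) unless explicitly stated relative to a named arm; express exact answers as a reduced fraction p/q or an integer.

row1: w_G1=1 w_G3=1 w_R=1
row2: w_G1=-1 w_G3=23/59 w_R=0
total: w_G1=0 w_G3=82/59 w_R=1
asked value: 82/59

recognized (axles ride arm R): planetary set, 23/18/59 teeth
row 1 (train locked, turned with arm): all members turn x
row 2 — arm fixed, fixed-axis ratios: sun y, ring −(23/59)·y, arm 0
boundary: total ω_sun = x + y = 0 and total ω_arm = x = 1  ⇒  y = -1, x = 1
row 2 ring = −(23/59)·(-1) = 23/59
totals (row 1 + row 2): sun 1 + (-1) = 0, ring 1 + 23/59 = 82/59, arm 1 + 0 = 1
asked cell (total, ring) = 82/59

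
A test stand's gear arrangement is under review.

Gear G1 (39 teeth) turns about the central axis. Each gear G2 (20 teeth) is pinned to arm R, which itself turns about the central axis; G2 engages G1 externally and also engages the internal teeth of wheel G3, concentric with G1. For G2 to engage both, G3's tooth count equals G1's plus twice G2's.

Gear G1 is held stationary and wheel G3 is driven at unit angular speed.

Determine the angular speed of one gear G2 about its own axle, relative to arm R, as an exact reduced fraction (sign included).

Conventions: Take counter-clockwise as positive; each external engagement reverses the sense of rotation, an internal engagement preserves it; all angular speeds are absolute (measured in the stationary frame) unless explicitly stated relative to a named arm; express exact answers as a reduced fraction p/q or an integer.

3081/2360

planetary set (39T centre, 20T on arm, 79T internal) — Willis relation
ring teeth: 39 + 2·20 = 79
39(ω_sun−ω_arm) = −79(ω_ring−ω_arm),  ω_sun = 0, ω_ring = 1
39(0−ω_arm) = −79(1−ω_arm)  ⇒  118·ω_arm = 79  ⇒  ω_arm = 79/118
sun–planet mesh: 39·(0−79/118) = −20·(ω_p−ω_arm)  ⇒  ω_p−ω_arm = 3081/2360
exact speed ratio = 3081/2360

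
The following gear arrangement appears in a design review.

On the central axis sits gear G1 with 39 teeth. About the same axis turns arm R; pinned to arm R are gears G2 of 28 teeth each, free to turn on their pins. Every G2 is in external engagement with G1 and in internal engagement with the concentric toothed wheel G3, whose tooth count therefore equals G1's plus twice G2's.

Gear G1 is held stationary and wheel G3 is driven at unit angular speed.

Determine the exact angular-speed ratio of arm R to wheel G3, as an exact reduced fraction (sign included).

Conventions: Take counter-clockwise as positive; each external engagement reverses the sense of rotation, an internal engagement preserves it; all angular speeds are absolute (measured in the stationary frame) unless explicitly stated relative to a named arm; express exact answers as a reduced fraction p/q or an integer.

recognized (axles ride arm R): planetary set, 39/28/95 teeth
ring teeth: 39 + 2·28 = 95
39(ω_sun−ω_arm) = −95(ω_ring−ω_arm),  ω_sun = 0, ω_ring = 1
39(0−ω_arm) = −95(1−ω_arm)  ⇒  134·ω_arm = 95  ⇒  ω_arm = 95/134
ω_out/ω_in = 95/134

95/134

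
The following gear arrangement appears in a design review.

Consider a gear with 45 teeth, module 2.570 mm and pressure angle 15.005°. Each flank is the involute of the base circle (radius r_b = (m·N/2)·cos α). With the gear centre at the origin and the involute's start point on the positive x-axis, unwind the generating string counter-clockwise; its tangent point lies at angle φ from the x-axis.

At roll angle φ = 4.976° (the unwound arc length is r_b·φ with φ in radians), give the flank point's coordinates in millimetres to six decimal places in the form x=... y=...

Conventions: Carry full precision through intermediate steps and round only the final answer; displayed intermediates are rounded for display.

x=56.063595 y=0.012186

single-mesh involute tooth geometry (45T wheel at module 2.570)
pitch radius r_p = m·N/2 = 2.570·45/2 = 57.825000
base radius r_b = r_p·cos α = 57.825000·cos 15.005° = 55.853355
roll angle φ = 4.976° = 0.08684758 rad
x = r_b·(cos φ + φ·sin φ) = 56.063595
y = r_b·(sin φ − φ·cos φ) = 0.012186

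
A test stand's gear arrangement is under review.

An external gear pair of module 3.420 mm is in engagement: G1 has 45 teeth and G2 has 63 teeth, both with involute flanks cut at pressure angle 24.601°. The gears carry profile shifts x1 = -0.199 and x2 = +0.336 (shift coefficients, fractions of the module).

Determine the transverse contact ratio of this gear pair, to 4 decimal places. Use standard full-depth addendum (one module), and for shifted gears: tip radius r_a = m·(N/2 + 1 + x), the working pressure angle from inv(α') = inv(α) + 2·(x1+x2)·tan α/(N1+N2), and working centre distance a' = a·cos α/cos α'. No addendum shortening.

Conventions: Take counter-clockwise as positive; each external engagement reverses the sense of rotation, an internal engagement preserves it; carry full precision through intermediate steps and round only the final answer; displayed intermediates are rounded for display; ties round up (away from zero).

1.5435

single-mesh involute tooth geometry (45T engaging 63T at module 3.420)
base radii: r_b1 = 69.965160, r_b2 = 97.951223
tip radii: r_a1 = 79.689420, r_a2 = 112.299120
inv(α') = inv(24.601°) + 2·(-0.199+0.336)·tan α/(45+63) = 0.02965001  ⇒  α' = 24.91394°
a' = a·cos α / cos α' = 184.6800·cos 24.601°/cos 24.91394° = 185.145757
action lengths: √(r_a1²−r_b1²) = 38.148134, √(r_a2²−r_b2²) = 54.924040
base pitch p_b = π·m·cos α = 9.768979
CR = (38.148134 + 54.924040 − 185.145757·sin 24.91394°)/9.768979 = 1.543491
contact ratio ≈ 1.5435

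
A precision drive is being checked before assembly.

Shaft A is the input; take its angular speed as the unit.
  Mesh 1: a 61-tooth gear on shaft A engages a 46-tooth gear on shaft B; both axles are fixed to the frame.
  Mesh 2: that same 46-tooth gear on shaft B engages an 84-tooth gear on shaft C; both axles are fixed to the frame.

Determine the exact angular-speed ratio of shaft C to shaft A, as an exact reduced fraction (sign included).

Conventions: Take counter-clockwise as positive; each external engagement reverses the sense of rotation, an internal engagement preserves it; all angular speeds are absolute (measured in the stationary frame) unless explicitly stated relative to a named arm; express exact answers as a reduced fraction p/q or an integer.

61/84

class = fixed-axis compound train [2 meshes; 2 ratios multiply, 2 sense flips]
mesh 1 [61T→46T]: running ratio 61/46, sense −
mesh 2 [46T→84T]: running ratio 61/84, sense +
ω_out/ω_in = 61/84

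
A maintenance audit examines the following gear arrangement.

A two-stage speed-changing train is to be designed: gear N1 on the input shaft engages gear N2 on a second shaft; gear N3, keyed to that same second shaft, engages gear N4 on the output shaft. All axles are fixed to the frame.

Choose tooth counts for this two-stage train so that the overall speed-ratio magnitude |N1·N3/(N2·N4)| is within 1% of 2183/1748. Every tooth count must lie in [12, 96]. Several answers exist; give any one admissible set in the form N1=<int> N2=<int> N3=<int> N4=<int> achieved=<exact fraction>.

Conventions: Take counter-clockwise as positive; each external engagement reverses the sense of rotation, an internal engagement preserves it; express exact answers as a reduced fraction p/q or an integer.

N1=37 N2=19 N3=59 N4=92 achieved=2183/1748

design class (target 2183/1748): fixed-axis compound train
target = 2183/1748 in lowest terms: an exact hit needs N1·N3 = k·2183 and N2·N4 = k·1748 for one integer k, every count in [12, 96]; additionally prefer no 1:1 stage (N1 ≠ N2, N3 ≠ N4)
k = 1: N1·N3 = 2183 = 37·59, N2·N4 = 1748 = 19·92
achieved = 37·59/(19·92) = 2183/1748; |achieved − target| = 0 ≤ 2183/174800 ✓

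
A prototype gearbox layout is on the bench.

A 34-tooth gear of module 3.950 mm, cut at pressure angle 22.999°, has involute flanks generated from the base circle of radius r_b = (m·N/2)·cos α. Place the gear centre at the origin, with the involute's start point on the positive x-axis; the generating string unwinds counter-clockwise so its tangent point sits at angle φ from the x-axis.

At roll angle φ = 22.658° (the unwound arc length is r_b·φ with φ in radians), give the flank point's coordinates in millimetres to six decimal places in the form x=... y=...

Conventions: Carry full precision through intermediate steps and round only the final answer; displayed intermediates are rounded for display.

single-mesh involute tooth geometry (34T wheel at module 3.950)
pitch radius r_p = m·N/2 = 3.950·34/2 = 67.150000
base radius r_b = r_p·cos α = 67.150000·cos 22.999° = 61.812359
roll angle φ = 22.658° = 0.39545670 rad
x = r_b·(cos φ + φ·sin φ) = 66.458323
y = r_b·(sin φ − φ·cos φ) = 1.254423

x=66.458323 y=1.254423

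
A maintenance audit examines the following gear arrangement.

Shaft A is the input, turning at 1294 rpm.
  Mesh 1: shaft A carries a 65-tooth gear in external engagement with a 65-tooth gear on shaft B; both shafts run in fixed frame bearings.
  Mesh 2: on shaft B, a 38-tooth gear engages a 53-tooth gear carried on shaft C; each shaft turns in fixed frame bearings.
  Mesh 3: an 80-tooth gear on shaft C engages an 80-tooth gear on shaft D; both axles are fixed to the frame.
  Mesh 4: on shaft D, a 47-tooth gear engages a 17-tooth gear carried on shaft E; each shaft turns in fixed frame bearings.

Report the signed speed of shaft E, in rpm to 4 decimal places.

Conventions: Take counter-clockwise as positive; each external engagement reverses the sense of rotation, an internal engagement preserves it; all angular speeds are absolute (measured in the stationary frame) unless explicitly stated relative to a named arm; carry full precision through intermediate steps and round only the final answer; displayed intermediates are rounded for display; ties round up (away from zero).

recognized (5 fixed axles, 4 meshes): fixed-axis compound train
mesh 1 [65T→65T]: ω = 1294.0000×65/65 = 1294.0000 rpm, sense flips to −
mesh 2 [38T→53T]: ω = 1294.0000×38/53 = 927.7736 rpm, sense flips to +
mesh 3 [80T→80T]: ω = 927.7736×80/80 = 927.7736 rpm, sense flips to −
mesh 4 [47T→17T]: ω = 927.7736×47/17 = 2565.0211 rpm, sense flips to +
signed output speed = +2565.0211 rpm

+2565.0211 rpm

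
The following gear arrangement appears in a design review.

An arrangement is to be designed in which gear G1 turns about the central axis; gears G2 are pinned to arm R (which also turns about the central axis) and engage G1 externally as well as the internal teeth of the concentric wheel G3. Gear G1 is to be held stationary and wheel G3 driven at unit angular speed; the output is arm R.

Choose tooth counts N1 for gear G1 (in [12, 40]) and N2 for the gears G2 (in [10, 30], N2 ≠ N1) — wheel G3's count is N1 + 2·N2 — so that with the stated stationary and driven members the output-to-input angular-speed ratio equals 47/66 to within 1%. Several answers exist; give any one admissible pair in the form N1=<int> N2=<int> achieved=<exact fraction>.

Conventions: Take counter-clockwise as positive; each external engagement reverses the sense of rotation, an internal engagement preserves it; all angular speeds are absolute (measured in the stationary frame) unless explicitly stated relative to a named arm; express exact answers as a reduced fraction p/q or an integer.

N1=19 N2=14 achieved=47/66

class = planetary set [ratio 47/66 wanted; Willis about the carrier]
Willis with ω_sun = 0: ω_arm/ω_ring = N3/(N1+N3); set equal to 47/66  ⇒  N3/N1 = (47/66)/(1 − 47/66) = 47/19
N3 = N1 + 2·N2  ⇒  N2/N1 = (N3/N1 − 1)/2 = (47/19 − 1)/2 = 14/19
smallest multiple with N1 ≥ 12 and N2 ≥ 10: k = 1  ⇒  N1 = 1·19 = 19, N2 = 1·14 = 14 (N1 ≤ 40, N2 ≤ 30, N2 ≠ N1 ✓), N3 = 19 + 2·14 = 47
check: N3/(N1+N3) with N1 = 19, N3 = 47 gives 47/66; |achieved − target| = 0 ≤ 47/6600 ✓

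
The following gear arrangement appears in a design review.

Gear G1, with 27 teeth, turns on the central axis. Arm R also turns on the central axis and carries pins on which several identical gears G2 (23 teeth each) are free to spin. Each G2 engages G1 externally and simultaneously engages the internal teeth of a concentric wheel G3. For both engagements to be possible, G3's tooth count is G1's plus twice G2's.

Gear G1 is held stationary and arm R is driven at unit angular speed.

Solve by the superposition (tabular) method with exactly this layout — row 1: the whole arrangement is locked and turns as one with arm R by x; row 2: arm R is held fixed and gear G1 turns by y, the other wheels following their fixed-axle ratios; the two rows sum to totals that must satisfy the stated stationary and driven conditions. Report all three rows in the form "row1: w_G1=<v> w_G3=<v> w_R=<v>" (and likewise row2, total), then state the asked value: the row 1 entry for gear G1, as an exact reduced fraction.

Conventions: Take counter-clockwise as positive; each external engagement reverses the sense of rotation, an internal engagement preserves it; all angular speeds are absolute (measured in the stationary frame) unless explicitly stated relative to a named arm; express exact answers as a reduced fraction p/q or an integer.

row1: w_G1=1 w_G3=1 w_R=1
row2: w_G1=-1 w_G3=27/73 w_R=0
total: w_G1=0 w_G3=100/73 w_R=1
asked value: 1

planetary set (27T centre, 23T on arm, 73T internal) — Willis relation
row 1 (train locked, turned with arm): all members turn x
row 2: sun turns y, ring = −(27/73)·y, arm 0
boundary: total ω_sun = x + y = 0 and total ω_arm = x = 1  ⇒  y = -1, x = 1
row 2 ring = −(27/73)·(-1) = 27/73
totals (row 1 + row 2): sun 1 + (-1) = 0, ring 1 + 27/73 = 100/73, arm 1 + 0 = 1
asked cell (row1, sun) = 1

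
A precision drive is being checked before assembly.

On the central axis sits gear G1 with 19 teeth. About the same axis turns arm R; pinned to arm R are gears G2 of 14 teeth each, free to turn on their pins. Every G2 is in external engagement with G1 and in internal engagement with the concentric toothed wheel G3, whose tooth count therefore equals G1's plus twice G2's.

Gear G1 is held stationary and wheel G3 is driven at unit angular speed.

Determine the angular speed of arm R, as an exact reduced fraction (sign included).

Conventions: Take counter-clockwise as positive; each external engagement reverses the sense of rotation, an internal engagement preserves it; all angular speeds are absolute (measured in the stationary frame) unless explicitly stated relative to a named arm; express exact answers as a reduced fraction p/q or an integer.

topology: planetary set — G1 19T / G2 14T / G3 47T, arm = carrier (Willis)
ring teeth: 19 + 2·14 = 47
19(ω_sun−ω_arm) = −47(ω_ring−ω_arm),  ω_sun = 0, ω_ring = 1
19(0−ω_arm) = −47(1−ω_arm)  ⇒  66·ω_arm = 47  ⇒  ω_arm = 47/66
exact speed ratio = 47/66

47/66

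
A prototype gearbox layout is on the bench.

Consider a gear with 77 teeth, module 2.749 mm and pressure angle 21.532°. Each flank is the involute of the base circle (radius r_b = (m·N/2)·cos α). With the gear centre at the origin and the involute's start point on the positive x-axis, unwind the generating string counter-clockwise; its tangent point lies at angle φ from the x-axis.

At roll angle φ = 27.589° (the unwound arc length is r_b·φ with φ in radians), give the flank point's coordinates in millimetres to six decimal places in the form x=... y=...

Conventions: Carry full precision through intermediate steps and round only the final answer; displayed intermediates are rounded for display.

x=109.210738 y=3.579590

recognized (one wheel, involute flank): single-mesh tooth geometry, m = 2.749, N = 77
pitch radius r_p = m·N/2 = 2.749·77/2 = 105.836500
base radius r_b = r_p·cos α = 105.836500·cos 21.532° = 98.450460
roll angle φ = 27.589° = 0.48151889 rad
x = r_b·(cos φ + φ·sin φ) = 109.210738
y = r_b·(sin φ − φ·cos φ) = 3.579590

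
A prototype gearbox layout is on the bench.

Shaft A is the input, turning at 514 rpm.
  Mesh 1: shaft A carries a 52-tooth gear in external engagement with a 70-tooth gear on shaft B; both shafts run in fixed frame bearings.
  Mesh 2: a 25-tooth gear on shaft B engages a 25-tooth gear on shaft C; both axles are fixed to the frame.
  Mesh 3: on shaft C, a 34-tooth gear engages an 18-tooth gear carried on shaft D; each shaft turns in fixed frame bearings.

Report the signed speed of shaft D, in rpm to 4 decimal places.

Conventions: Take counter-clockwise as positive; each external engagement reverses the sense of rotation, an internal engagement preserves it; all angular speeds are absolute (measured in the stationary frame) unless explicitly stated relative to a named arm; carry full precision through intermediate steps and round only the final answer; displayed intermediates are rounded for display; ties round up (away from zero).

topology: fixed-axis compound train — 3 meshes, A→D
mesh 1 [52T→70T]: ω = 514.0000×52/70 = 381.8286 rpm, sense flips to −
mesh 2 [25T→25T]: ω = 381.8286×25/25 = 381.8286 rpm, sense flips to +
mesh 3 [34T→18T]: ω = 381.8286×34/18 = 721.2317 rpm, sense flips to −
signed output speed = -721.2317 rpm

-721.2317 rpm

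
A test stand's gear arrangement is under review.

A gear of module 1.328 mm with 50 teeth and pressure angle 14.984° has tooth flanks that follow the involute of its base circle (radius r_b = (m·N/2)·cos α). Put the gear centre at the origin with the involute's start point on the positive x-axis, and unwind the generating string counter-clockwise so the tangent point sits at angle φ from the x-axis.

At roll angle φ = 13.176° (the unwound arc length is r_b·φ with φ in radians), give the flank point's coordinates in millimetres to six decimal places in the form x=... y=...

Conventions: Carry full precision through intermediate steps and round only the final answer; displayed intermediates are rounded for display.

x=32.907977 y=0.129324

topology: single-mesh involute geometry — m = 1.328, N = 50
pitch radius r_p = m·N/2 = 1.328·50/2 = 33.200000
base radius r_b = r_p·cos α = 33.200000·cos 14.984° = 32.071136
roll angle φ = 13.176° = 0.22996458 rad
x = r_b·(cos φ + φ·sin φ) = 32.907977
y = r_b·(sin φ − φ·cos φ) = 0.129324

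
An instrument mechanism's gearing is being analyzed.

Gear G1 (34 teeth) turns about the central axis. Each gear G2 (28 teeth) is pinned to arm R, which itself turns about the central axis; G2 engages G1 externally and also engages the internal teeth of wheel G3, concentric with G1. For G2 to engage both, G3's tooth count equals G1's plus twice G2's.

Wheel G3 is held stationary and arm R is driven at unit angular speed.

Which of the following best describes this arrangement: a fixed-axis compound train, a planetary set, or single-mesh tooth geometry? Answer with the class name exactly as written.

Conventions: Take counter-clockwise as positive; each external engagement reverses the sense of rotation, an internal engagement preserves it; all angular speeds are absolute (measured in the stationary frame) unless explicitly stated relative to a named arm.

planetary set

planetary set (34T centre, 28T on arm, 90T internal) — Willis relation
classification: planetary set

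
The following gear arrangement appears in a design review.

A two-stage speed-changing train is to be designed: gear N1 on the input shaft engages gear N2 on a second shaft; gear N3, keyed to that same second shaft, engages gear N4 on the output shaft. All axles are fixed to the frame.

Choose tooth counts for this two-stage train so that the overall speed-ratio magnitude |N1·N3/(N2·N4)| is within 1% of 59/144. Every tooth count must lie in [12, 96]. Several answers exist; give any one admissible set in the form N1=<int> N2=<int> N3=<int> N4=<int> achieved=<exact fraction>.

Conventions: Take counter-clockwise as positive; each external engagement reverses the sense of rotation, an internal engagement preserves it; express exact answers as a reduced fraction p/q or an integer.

N1=12 N2=18 N3=59 N4=96 achieved=59/144

design class (target 59/144): fixed-axis compound train
target = 59/144 in lowest terms: an exact hit needs N1·N3 = k·59 and N2·N4 = k·144 for one integer k, every count in [12, 96]; additionally prefer no 1:1 stage (N1 ≠ N2, N3 ≠ N4)
k = 1…11: no 1:1-free in-range split of k·59 and k·144 into factor pairs; take k = 12
k = 12: N1·N3 = 708 = 12·59, N2·N4 = 1728 = 18·96
achieved = 12·59/(18·96) = 59/144; |achieved − target| = 0 ≤ 59/14400 ✓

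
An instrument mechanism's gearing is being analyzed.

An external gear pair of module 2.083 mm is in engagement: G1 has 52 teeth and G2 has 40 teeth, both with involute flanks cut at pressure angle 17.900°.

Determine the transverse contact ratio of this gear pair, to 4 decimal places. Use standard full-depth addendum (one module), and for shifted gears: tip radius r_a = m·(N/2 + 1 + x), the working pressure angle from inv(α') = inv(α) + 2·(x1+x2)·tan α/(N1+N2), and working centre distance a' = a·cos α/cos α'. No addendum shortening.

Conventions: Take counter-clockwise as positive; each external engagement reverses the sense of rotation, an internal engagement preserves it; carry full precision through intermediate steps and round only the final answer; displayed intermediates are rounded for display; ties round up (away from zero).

class = single-mesh tooth geometry [involute pair 52T × 40T, m = 2.083]
base radii: r_b1 = 51.536450, r_b2 = 39.643423
tip radii: r_a1 = 56.241000, r_a2 = 43.743000
no profile shift: α' = α, a' = a
action lengths: √(r_a1²−r_b1²) = 22.517647, √(r_a2²−r_b2²) = 18.489161
base pitch p_b = π·m·cos α = 6.227174
CR = (22.517647 + 18.489161 − 95.818000·sin 17.90000°)/6.227174 = 1.855820
contact ratio ≈ 1.8558

1.8558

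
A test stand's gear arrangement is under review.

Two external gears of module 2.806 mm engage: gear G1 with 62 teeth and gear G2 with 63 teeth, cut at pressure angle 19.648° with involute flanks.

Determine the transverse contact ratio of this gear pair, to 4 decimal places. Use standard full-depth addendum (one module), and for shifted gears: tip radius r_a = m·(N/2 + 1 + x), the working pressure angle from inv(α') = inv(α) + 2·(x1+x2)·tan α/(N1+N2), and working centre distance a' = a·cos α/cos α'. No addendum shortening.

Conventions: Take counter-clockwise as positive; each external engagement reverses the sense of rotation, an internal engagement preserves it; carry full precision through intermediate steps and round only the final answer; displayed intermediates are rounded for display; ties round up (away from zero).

recognized (one external pair, fixed centres): single-mesh tooth geometry, m = 2.806, N1 = 62, N2 = 63
base radii: r_b1 = 81.921335, r_b2 = 83.242647
tip radii: r_a1 = 89.792000, r_a2 = 91.195000
no profile shift: α' = α, a' = a
action lengths: √(r_a1²−r_b1²) = 36.762727, √(r_a2²−r_b2²) = 37.244996
base pitch p_b = π·m·cos α = 8.302047
CR = (36.762727 + 37.244996 − 175.375000·sin 19.64800°)/8.302047 = 1.811543
contact ratio ≈ 1.8115

1.8115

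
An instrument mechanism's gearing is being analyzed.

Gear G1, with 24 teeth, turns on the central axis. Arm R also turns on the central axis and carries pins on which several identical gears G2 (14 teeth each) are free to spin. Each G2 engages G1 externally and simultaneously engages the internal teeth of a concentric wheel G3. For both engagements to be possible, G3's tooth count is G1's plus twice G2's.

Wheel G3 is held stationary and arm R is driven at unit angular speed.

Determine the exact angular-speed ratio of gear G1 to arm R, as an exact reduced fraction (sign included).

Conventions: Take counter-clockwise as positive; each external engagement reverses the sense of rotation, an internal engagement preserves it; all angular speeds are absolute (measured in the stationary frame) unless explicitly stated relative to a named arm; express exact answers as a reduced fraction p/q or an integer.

19/6

topology: planetary set — G1 24T / G2 14T / G3 52T, arm = carrier (Willis)
ring teeth: 24 + 2·14 = 52
24(ω_sun−ω_arm) = −52(ω_ring−ω_arm),  ω_ring = 0, ω_arm = 1
ω_sun = 1 − (52/24)(0−1) = 19/6
ω_out/ω_in = 19/6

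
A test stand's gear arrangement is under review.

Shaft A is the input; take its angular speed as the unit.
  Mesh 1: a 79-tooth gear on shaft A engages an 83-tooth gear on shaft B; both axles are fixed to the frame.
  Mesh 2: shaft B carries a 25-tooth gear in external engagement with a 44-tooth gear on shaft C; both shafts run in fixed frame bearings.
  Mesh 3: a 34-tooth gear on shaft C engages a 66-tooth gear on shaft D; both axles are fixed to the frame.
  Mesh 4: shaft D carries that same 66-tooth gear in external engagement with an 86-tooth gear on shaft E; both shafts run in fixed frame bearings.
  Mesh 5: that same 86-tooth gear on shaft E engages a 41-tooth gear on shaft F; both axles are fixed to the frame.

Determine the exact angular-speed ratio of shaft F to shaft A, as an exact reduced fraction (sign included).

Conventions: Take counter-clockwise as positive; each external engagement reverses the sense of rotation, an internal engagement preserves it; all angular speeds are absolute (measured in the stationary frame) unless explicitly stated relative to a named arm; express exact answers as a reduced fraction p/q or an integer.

-33575/74866

class = fixed-axis compound train [5 meshes; 5 ratios multiply, 5 sense flips]
mesh 1 [79T→83T]: running ratio 79/83, sense −
mesh 2 [25T→44T]: running ratio 1975/3652, sense +
mesh 3 [34T→66T]: running ratio 33575/120516, sense −
mesh 4 [66T→86T]: running ratio 33575/157036, sense +
mesh 5 [86T→41T]: running ratio 33575/74866, sense −
ω_out/ω_in = -33575/74866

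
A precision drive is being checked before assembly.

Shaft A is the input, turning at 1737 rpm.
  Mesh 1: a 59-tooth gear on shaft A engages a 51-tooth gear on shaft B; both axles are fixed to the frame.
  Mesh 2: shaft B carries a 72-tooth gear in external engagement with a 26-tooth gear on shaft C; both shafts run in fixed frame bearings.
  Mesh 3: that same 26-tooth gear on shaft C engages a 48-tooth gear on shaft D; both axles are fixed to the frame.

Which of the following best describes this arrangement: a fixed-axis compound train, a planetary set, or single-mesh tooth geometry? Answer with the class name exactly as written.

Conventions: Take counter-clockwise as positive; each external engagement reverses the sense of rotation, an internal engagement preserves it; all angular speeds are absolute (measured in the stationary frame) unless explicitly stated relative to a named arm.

fixed-axis compound train

3-mesh fixed-axis compound train (all bearings frame-fixed)
classification: fixed-axis compound train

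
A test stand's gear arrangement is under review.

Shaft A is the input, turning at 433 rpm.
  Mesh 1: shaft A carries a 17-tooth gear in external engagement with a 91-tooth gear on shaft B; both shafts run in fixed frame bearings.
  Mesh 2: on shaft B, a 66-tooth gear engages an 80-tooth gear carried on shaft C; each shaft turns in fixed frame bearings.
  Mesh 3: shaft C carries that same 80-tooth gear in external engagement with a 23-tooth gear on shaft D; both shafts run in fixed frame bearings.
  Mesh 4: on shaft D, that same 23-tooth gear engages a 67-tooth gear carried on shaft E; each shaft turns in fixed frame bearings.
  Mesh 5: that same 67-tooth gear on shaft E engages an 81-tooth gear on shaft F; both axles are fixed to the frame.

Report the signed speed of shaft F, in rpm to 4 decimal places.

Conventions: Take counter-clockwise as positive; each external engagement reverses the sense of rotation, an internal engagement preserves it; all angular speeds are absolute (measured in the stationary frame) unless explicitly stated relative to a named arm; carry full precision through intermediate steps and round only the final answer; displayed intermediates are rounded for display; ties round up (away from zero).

class = fixed-axis compound train [5 meshes; 5 ratios multiply, 5 sense flips]
mesh 1 [17T→91T]: ω = 433.0000×17/91 = 80.8901 rpm, sense flips to −
mesh 2 [66T→80T]: ω = 80.8901×66/80 = 66.7343 rpm, sense flips to +
mesh 3 [80T→23T]: ω = 66.7343×80/23 = 232.1194 rpm, sense flips to −
mesh 4 [23T→67T]: ω = 232.1194×23/67 = 79.6828 rpm, sense flips to +
mesh 5 [67T→81T]: ω = 79.6828×67/81 = 65.9105 rpm, sense flips to −
signed output speed = -65.9105 rpm

-65.9105 rpm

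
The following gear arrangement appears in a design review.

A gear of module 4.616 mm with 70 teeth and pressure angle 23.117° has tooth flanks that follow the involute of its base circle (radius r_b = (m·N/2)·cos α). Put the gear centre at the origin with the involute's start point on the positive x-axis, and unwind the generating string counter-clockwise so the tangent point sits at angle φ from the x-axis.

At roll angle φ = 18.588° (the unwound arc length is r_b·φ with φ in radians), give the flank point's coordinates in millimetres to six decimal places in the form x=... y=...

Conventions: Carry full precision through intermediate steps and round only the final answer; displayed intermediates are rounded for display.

single-mesh involute tooth geometry (70T wheel at module 4.616)
pitch radius r_p = m·N/2 = 4.616·70/2 = 161.560000
base radius r_b = r_p·cos α = 161.560000·cos 23.117° = 148.587548
roll angle φ = 18.588° = 0.32442180 rad
x = r_b·(cos φ + φ·sin φ) = 156.202384
y = r_b·(sin φ − φ·cos φ) = 1.673453

x=156.202384 y=1.673453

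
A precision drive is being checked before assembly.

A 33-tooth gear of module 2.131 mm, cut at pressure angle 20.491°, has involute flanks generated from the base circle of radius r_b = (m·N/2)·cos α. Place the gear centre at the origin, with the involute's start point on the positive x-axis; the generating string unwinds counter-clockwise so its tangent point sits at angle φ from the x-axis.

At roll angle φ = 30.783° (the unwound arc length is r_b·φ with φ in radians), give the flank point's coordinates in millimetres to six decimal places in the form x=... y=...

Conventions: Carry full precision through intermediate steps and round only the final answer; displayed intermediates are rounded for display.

x=37.352805 y=1.654002

class = single-mesh tooth geometry [base-circle involute, m = 2.131, 33T]
pitch radius r_p = m·N/2 = 2.131·33/2 = 35.161500
base radius r_b = r_p·cos α = 35.161500·cos 20.491° = 32.936733
roll angle φ = 30.783° = 0.53726470 rad
x = r_b·(cos φ + φ·sin φ) = 37.352805
y = r_b·(sin φ − φ·cos φ) = 1.654002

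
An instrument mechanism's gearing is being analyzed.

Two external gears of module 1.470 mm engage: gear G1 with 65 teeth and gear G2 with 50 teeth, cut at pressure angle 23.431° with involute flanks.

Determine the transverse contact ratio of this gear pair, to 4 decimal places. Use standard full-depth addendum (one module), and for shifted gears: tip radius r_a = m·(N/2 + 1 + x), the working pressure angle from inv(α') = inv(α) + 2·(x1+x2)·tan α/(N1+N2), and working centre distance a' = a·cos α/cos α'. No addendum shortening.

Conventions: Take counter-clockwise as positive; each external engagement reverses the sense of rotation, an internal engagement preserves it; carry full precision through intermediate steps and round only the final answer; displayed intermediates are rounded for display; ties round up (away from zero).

1.6099

class = single-mesh tooth geometry [involute pair 65T × 50T, m = 1.470]
base radii: r_b1 = 43.835455, r_b2 = 33.719581
tip radii: r_a1 = 49.245000, r_a2 = 38.220000
no profile shift: α' = α, a' = a
action lengths: √(r_a1²−r_b1²) = 22.439316, √(r_a2²−r_b2²) = 17.993284
base pitch p_b = π·m·cos α = 4.237327
CR = (22.439316 + 17.993284 − 84.525000·sin 23.43100°)/4.237327 = 1.609908
contact ratio ≈ 1.6099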